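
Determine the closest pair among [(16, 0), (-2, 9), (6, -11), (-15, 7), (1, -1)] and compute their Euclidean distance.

Computing all pairwise distances among 5 points:

d((16, 0), (-2, 9)) = 20.1246
d((16, 0), (6, -11)) = 14.8661
d((16, 0), (-15, 7)) = 31.7805
d((16, 0), (1, -1)) = 15.0333
d((-2, 9), (6, -11)) = 21.5407
d((-2, 9), (-15, 7)) = 13.1529
d((-2, 9), (1, -1)) = 10.4403 <-- minimum
d((6, -11), (-15, 7)) = 27.6586
d((6, -11), (1, -1)) = 11.1803
d((-15, 7), (1, -1)) = 17.8885

Closest pair: (-2, 9) and (1, -1) with distance 10.4403

The closest pair is (-2, 9) and (1, -1) with Euclidean distance 10.4403. For 5 points, brute-force pairwise comparison is shown above. For large n, the divide-and-conquer algorithm (sort by x, recurse on halves, check the dividing strip) achieves O(n log n).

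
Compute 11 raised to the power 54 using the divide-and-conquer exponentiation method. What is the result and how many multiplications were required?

Computing 11^54 by squaring (build up from 11^1; each line after the first costs one multiplication):

11^1 = 11
11^2 = (11^1)^2 = 11^2 = 121
11^3 = 11 * 11^2 = 11 * 121 = 1331
11^6 = (11^3)^2 = 1331^2 = 1771561
11^12 = (11^6)^2 = 1771561^2 = 3138428376721
11^13 = 11 * 11^12 = 11 * 3138428376721 = 34522712143931
11^26 = (11^13)^2 = 34522712143931^2 = 1191817653772720942460132761
11^27 = 11 * 11^26 = 11 * 1191817653772720942460132761 = 13109994191499930367061460371
11^54 = (11^27)^2 = 13109994191499930367061460371^2 = 171871947701161912897410416779483616222663749691203457641

Result: 171871947701161912897410416779483616222663749691203457641
Multiplications needed: 8 (8 lines after 11^1)

11^54 = 171871947701161912897410416779483616222663749691203457641. Using exponentiation by squaring, this requires 8 multiplications. The key idea: if the exponent is even, square the half-power; if odd, multiply by the base once.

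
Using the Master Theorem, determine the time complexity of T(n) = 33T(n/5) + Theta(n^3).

Master Theorem for T(n) = 33T(n/5) + O(n^3):

a = 33, b = 5, c = 3
log_b(a) = log_5(33) = 2.1725

Case 3: c = 3 > log_5(33) = 2.1725
T(n) = O(n^3) = O(n^3)

For T(n) = 33T(n/5) + O(n^3): log_5(33) = 2.1725. This is Case 3 of the Master Theorem (c > log_b(a), work dominated by root), giving O(n^3).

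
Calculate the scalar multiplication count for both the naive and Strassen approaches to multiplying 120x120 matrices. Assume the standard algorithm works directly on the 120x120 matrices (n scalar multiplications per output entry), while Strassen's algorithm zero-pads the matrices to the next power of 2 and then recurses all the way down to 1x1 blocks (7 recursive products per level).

Matrix multiplication for 120x120 matrices:

Strassen's algorithm requires power-of-2 dimensions. Pad 120x120 to 128x128 (next power of 2).

Standard algorithm: 120^3 = 1728000 multiplications
Strassen's algorithm: 7^(log2(128)) = 7^7 = 823543 multiplications
Savings: 1728000 - 823543 = 904457 multiplications

Standard: 1728000 multiplications (120^3). Strassen: 823543 multiplications (7^7, after padding to 128x128). Strassen reduces 8 recursive multiplications to 7 at each level.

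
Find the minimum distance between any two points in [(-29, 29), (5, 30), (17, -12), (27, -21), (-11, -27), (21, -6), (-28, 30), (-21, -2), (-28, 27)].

Computing all pairwise distances among 9 points:

d((-29, 29), (5, 30)) = 34.0147
d((-29, 29), (17, -12)) = 61.6198
d((-29, 29), (27, -21)) = 75.0733
d((-29, 29), (-11, -27)) = 58.8218
d((-29, 29), (21, -6)) = 61.0328
d((-29, 29), (-28, 30)) = 1.4142 <-- minimum
d((-29, 29), (-21, -2)) = 32.0156
d((-29, 29), (-28, 27)) = 2.2361
d((5, 30), (17, -12)) = 43.6807
d((5, 30), (27, -21)) = 55.5428
d((5, 30), (-11, -27)) = 59.203
d((5, 30), (21, -6)) = 39.3954
d((5, 30), (-28, 30)) = 33.0
d((5, 30), (-21, -2)) = 41.2311
d((5, 30), (-28, 27)) = 33.1361
d((17, -12), (27, -21)) = 13.4536
d((17, -12), (-11, -27)) = 31.7648
d((17, -12), (21, -6)) = 7.2111
d((17, -12), (-28, 30)) = 61.5549
d((17, -12), (-21, -2)) = 39.2938
d((17, -12), (-28, 27)) = 59.5483
d((27, -21), (-11, -27)) = 38.4708
d((27, -21), (21, -6)) = 16.1555
d((27, -21), (-28, 30)) = 75.0067
d((27, -21), (-21, -2)) = 51.6236
d((27, -21), (-28, 27)) = 73.0
d((-11, -27), (21, -6)) = 38.2753
d((-11, -27), (-28, 30)) = 59.4811
d((-11, -27), (-21, -2)) = 26.9258
d((-11, -27), (-28, 27)) = 56.6127
d((21, -6), (-28, 30)) = 60.803
d((21, -6), (-21, -2)) = 42.19
d((21, -6), (-28, 27)) = 59.0762
d((-28, 30), (-21, -2)) = 32.7567
d((-28, 30), (-28, 27)) = 3.0
d((-21, -2), (-28, 27)) = 29.8329

Closest pair: (-29, 29) and (-28, 30) with distance 1.4142

The closest pair is (-29, 29) and (-28, 30) with Euclidean distance 1.4142. For 9 points, brute-force pairwise comparison is shown above. For large n, the divide-and-conquer algorithm (sort by x, recurse on halves, check the dividing strip) achieves O(n log n).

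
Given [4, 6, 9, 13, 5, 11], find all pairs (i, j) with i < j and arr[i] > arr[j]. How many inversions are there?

Finding inversions in [4, 6, 9, 13, 5, 11]:

(1, 4): arr[1]=6 > arr[4]=5
(2, 4): arr[2]=9 > arr[4]=5
(3, 4): arr[3]=13 > arr[4]=5
(3, 5): arr[3]=13 > arr[5]=11

Total inversions: 4

The array has 4 inversion(s): (1,4), (2,4), (3,4), (3,5). Each pair (i,j) satisfies i < j and arr[i] > arr[j].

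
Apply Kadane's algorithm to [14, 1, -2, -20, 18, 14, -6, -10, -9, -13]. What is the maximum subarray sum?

Using Kadane's algorithm on [14, 1, -2, -20, 18, 14, -6, -10, -9, -13]:

Scanning through the array:
Position 1 (value 1): max_ending_here = 15, max_so_far = 15
Position 2 (value -2): max_ending_here = 13, max_so_far = 15
Position 3 (value -20): max_ending_here = -7, max_so_far = 15
Position 4 (value 18): max_ending_here = 18, max_so_far = 18
Position 5 (value 14): max_ending_here = 32, max_so_far = 32
Position 6 (value -6): max_ending_here = 26, max_so_far = 32
Position 7 (value -10): max_ending_here = 16, max_so_far = 32
Position 8 (value -9): max_ending_here = 7, max_so_far = 32
Position 9 (value -13): max_ending_here = -6, max_so_far = 32

Maximum subarray: [18, 14]
Maximum sum: 32

The maximum subarray is [18, 14] with sum 32. This subarray runs from index 4 to index 5.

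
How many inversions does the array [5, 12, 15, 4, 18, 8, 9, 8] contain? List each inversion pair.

Finding inversions in [5, 12, 15, 4, 18, 8, 9, 8]:

(0, 3): arr[0]=5 > arr[3]=4
(1, 3): arr[1]=12 > arr[3]=4
(1, 5): arr[1]=12 > arr[5]=8
(1, 6): arr[1]=12 > arr[6]=9
(1, 7): arr[1]=12 > arr[7]=8
(2, 3): arr[2]=15 > arr[3]=4
(2, 5): arr[2]=15 > arr[5]=8
(2, 6): arr[2]=15 > arr[6]=9
(2, 7): arr[2]=15 > arr[7]=8
(4, 5): arr[4]=18 > arr[5]=8
(4, 6): arr[4]=18 > arr[6]=9
(4, 7): arr[4]=18 > arr[7]=8
(6, 7): arr[6]=9 > arr[7]=8

Total inversions: 13

The array has 13 inversion(s): (0,3), (1,3), (1,5), (1,6), (1,7), (2,3), (2,5), (2,6), (2,7), (4,5), (4,6), (4,7), (6,7). Each pair (i,j) satisfies i < j and arr[i] > arr[j].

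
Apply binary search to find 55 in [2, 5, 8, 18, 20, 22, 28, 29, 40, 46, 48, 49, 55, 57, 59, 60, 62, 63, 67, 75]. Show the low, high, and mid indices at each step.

Binary search for 55 in [2, 5, 8, 18, 20, 22, 28, 29, 40, 46, 48, 49, 55, 57, 59, 60, 62, 63, 67, 75]:

lo=0, hi=19, mid=9, arr[mid]=46 -> 46 < 55, search right half
lo=10, hi=19, mid=14, arr[mid]=59 -> 59 > 55, search left half
lo=10, hi=13, mid=11, arr[mid]=49 -> 49 < 55, search right half
lo=12, hi=13, mid=12, arr[mid]=55 -> Found target at index 12!

Binary search finds 55 at index 12 after 4 comparisons. The search repeatedly halves the search space by comparing with the middle element.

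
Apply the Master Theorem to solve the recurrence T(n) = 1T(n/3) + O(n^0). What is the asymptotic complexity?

Master Theorem for T(n) = 1T(n/3) + O(n^0):

a = 1, b = 3, c = 0
log_b(a) = log_3(1) = 0.0000

Case 2: c = 0 = log_3(1) = 0.0000
T(n) = O(n^0 log n) = O(log n)

For T(n) = 1T(n/3) + O(n^0): log_3(1) = 0.0000. This is Case 2 of the Master Theorem (c = log_b(a), equal work at all levels), giving O(log n).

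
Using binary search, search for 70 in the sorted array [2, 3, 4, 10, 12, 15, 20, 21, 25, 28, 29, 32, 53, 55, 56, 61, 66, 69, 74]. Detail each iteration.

Binary search for 70 in [2, 3, 4, 10, 12, 15, 20, 21, 25, 28, 29, 32, 53, 55, 56, 61, 66, 69, 74]:

lo=0, hi=18, mid=9, arr[mid]=28 -> 28 < 70, search right half
lo=10, hi=18, mid=14, arr[mid]=56 -> 56 < 70, search right half
lo=15, hi=18, mid=16, arr[mid]=66 -> 66 < 70, search right half
lo=17, hi=18, mid=17, arr[mid]=69 -> 69 < 70, search right half
lo=18, hi=18, mid=18, arr[mid]=74 -> 74 > 70, search left half
lo=18 > hi=17, target 70 not found

Binary search determines that 70 is not in the array after 5 comparisons. The search space was exhausted without finding the target.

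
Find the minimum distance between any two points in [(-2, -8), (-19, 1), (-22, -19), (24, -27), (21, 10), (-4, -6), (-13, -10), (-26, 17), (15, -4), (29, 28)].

Computing all pairwise distances among 10 points:

d((-2, -8), (-19, 1)) = 19.2354
d((-2, -8), (-22, -19)) = 22.8254
d((-2, -8), (24, -27)) = 32.2025
d((-2, -8), (21, 10)) = 29.2062
d((-2, -8), (-4, -6)) = 2.8284 <-- minimum
d((-2, -8), (-13, -10)) = 11.1803
d((-2, -8), (-26, 17)) = 34.6554
d((-2, -8), (15, -4)) = 17.4642
d((-2, -8), (29, 28)) = 47.5079
d((-19, 1), (-22, -19)) = 20.2237
d((-19, 1), (24, -27)) = 51.3128
d((-19, 1), (21, 10)) = 41.0
d((-19, 1), (-4, -6)) = 16.5529
d((-19, 1), (-13, -10)) = 12.53
d((-19, 1), (-26, 17)) = 17.4642
d((-19, 1), (15, -4)) = 34.3657
d((-19, 1), (29, 28)) = 55.0727
d((-22, -19), (24, -27)) = 46.6905
d((-22, -19), (21, 10)) = 51.8652
d((-22, -19), (-4, -6)) = 22.2036
d((-22, -19), (-13, -10)) = 12.7279
d((-22, -19), (-26, 17)) = 36.2215
d((-22, -19), (15, -4)) = 39.9249
d((-22, -19), (29, 28)) = 69.3542
d((24, -27), (21, 10)) = 37.1214
d((24, -27), (-4, -6)) = 35.0
d((24, -27), (-13, -10)) = 40.7185
d((24, -27), (-26, 17)) = 66.6033
d((24, -27), (15, -4)) = 24.6982
d((24, -27), (29, 28)) = 55.2268
d((21, 10), (-4, -6)) = 29.6816
d((21, 10), (-13, -10)) = 39.4462
d((21, 10), (-26, 17)) = 47.5184
d((21, 10), (15, -4)) = 15.2315
d((21, 10), (29, 28)) = 19.6977
d((-4, -6), (-13, -10)) = 9.8489
d((-4, -6), (-26, 17)) = 31.8277
d((-4, -6), (15, -4)) = 19.105
d((-4, -6), (29, 28)) = 47.3814
d((-13, -10), (-26, 17)) = 29.9666
d((-13, -10), (15, -4)) = 28.6356
d((-13, -10), (29, 28)) = 56.6392
d((-26, 17), (15, -4)) = 46.0652
d((-26, 17), (29, 28)) = 56.0892
d((15, -4), (29, 28)) = 34.9285

Closest pair: (-2, -8) and (-4, -6) with distance 2.8284

The closest pair is (-2, -8) and (-4, -6) with Euclidean distance 2.8284. For 10 points, brute-force pairwise comparison is shown above. For large n, the divide-and-conquer algorithm (sort by x, recurse on halves, check the dividing strip) achieves O(n log n).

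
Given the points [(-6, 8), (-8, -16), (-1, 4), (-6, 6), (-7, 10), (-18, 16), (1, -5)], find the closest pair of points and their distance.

Computing all pairwise distances among 7 points:

d((-6, 8), (-8, -16)) = 24.0832
d((-6, 8), (-1, 4)) = 6.4031
d((-6, 8), (-6, 6)) = 2.0 <-- minimum
d((-6, 8), (-7, 10)) = 2.2361
d((-6, 8), (-18, 16)) = 14.4222
d((-6, 8), (1, -5)) = 14.7648
d((-8, -16), (-1, 4)) = 21.1896
d((-8, -16), (-6, 6)) = 22.0907
d((-8, -16), (-7, 10)) = 26.0192
d((-8, -16), (-18, 16)) = 33.5261
d((-8, -16), (1, -5)) = 14.2127
d((-1, 4), (-6, 6)) = 5.3852
d((-1, 4), (-7, 10)) = 8.4853
d((-1, 4), (-18, 16)) = 20.8087
d((-1, 4), (1, -5)) = 9.2195
d((-6, 6), (-7, 10)) = 4.1231
d((-6, 6), (-18, 16)) = 15.6205
d((-6, 6), (1, -5)) = 13.0384
d((-7, 10), (-18, 16)) = 12.53
d((-7, 10), (1, -5)) = 17.0
d((-18, 16), (1, -5)) = 28.3196

Closest pair: (-6, 8) and (-6, 6) with distance 2.0

The closest pair is (-6, 8) and (-6, 6) with Euclidean distance 2.0. For 7 points, brute-force pairwise comparison is shown above. For large n, the divide-and-conquer algorithm (sort by x, recurse on halves, check the dividing strip) achieves O(n log n).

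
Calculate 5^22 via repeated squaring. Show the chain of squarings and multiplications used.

Computing 5^22 by squaring (build up from 5^1; each line after the first costs one multiplication):

5^1 = 5
5^2 = (5^1)^2 = 5^2 = 25
5^4 = (5^2)^2 = 25^2 = 625
5^5 = 5 * 5^4 = 5 * 625 = 3125
5^10 = (5^5)^2 = 3125^2 = 9765625
5^11 = 5 * 5^10 = 5 * 9765625 = 48828125
5^22 = (5^11)^2 = 48828125^2 = 2384185791015625

Result: 2384185791015625
Multiplications needed: 6 (6 lines after 5^1)

5^22 = 2384185791015625. Using exponentiation by squaring, this requires 6 multiplications. The key idea: if the exponent is even, square the half-power; if odd, multiply by the base once.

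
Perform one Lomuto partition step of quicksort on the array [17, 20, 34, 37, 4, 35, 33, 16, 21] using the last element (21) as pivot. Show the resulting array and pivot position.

Lomuto partition with pivot = 21:

Initial array: [17, 20, 34, 37, 4, 35, 33, 16, 21]

arr[0]=17 <= 21: swap with position 0, array becomes [17, 20, 34, 37, 4, 35, 33, 16, 21]
arr[1]=20 <= 21: swap with position 1, array becomes [17, 20, 34, 37, 4, 35, 33, 16, 21]
arr[2]=34 > 21: no swap
arr[3]=37 > 21: no swap
arr[4]=4 <= 21: swap with position 2, array becomes [17, 20, 4, 37, 34, 35, 33, 16, 21]
arr[5]=35 > 21: no swap
arr[6]=33 > 21: no swap
arr[7]=16 <= 21: swap with position 3, array becomes [17, 20, 4, 16, 34, 35, 33, 37, 21]

Place pivot at position 4: [17, 20, 4, 16, 21, 35, 33, 37, 34]
Pivot position: 4

After partitioning with pivot 21, the array becomes [17, 20, 4, 16, 21, 35, 33, 37, 34]. The pivot is placed at index 4. All elements to the left of the pivot are <= 21, and all elements to the right are > 21.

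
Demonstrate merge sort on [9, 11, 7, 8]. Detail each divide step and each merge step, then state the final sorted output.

Merge sort trace:

Split: [9, 11, 7, 8] -> [9, 11] and [7, 8]
  Split: [9, 11] -> [9] and [11]
  Merge: [9] + [11] -> [9, 11]
  Split: [7, 8] -> [7] and [8]
  Merge: [7] + [8] -> [7, 8]
Merge: [9, 11] + [7, 8] -> [7, 8, 9, 11]

Final sorted array: [7, 8, 9, 11]

The merge sort proceeds by recursively splitting the array and merging sorted halves.
After all merges, the sorted array is [7, 8, 9, 11].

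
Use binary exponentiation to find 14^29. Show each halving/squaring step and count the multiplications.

Computing 14^29 by squaring (build up from 14^1; each line after the first costs one multiplication):

14^1 = 14
14^2 = (14^1)^2 = 14^2 = 196
14^3 = 14 * 14^2 = 14 * 196 = 2744
14^6 = (14^3)^2 = 2744^2 = 7529536
14^7 = 14 * 14^6 = 14 * 7529536 = 105413504
14^14 = (14^7)^2 = 105413504^2 = 11112006825558016
14^28 = (14^14)^2 = 11112006825558016^2 = 123476695691247935826229781856256
14^29 = 14 * 14^28 = 14 * 123476695691247935826229781856256 = 1728673739677471101567216945987584

Result: 1728673739677471101567216945987584
Multiplications needed: 7 (7 lines after 14^1)

14^29 = 1728673739677471101567216945987584. Using exponentiation by squaring, this requires 7 multiplications. The key idea: if the exponent is even, square the half-power; if odd, multiply by the base once.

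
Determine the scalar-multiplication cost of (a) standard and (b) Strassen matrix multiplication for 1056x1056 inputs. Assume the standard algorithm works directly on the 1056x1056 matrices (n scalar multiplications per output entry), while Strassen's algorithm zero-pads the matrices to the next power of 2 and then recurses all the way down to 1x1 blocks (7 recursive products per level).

Matrix multiplication for 1056x1056 matrices:

Strassen's algorithm requires power-of-2 dimensions. Pad 1056x1056 to 2048x2048 (next power of 2).

Standard algorithm: 1056^3 = 1177583616 multiplications
Strassen's algorithm: 7^(log2(2048)) = 7^11 = 1977326743 multiplications
Difference: 1177583616 - 1977326743 = -799743127 (Strassen uses MORE here due to padding overhead — for small or just-over-power-of-2 n, padding can outweigh the per-level savings)

Standard: 1177583616 multiplications (1056^3). Strassen: 1977326743 multiplications (7^11, after padding to 2048x2048). Strassen reduces 8 recursive multiplications to 7 at each level.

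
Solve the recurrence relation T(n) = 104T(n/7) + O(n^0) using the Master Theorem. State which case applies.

Master Theorem for T(n) = 104T(n/7) + O(n^0):

a = 104, b = 7, c = 0
log_b(a) = log_7(104) = 2.3867

Case 1: c = 0 < log_7(104) = 2.3867
T(n) = O(n^(log_7 104))

For T(n) = 104T(n/7) + O(n^0): log_7(104) = 2.3867. This is Case 1 of the Master Theorem (c < log_b(a), work dominated by leaves), giving O(n^(log_7 104)).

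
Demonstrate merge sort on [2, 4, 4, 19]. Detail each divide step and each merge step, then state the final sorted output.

Merge sort trace:

Split: [2, 4, 4, 19] -> [2, 4] and [4, 19]
  Split: [2, 4] -> [2] and [4]
  Merge: [2] + [4] -> [2, 4]
  Split: [4, 19] -> [4] and [19]
  Merge: [4] + [19] -> [4, 19]
Merge: [2, 4] + [4, 19] -> [2, 4, 4, 19]

Final sorted array: [2, 4, 4, 19]

The merge sort proceeds by recursively splitting the array and merging sorted halves.
After all merges, the sorted array is [2, 4, 4, 19].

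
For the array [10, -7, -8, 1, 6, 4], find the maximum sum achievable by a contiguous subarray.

Using Kadane's algorithm on [10, -7, -8, 1, 6, 4]:

Scanning through the array:
Position 1 (value -7): max_ending_here = 3, max_so_far = 10
Position 2 (value -8): max_ending_here = -5, max_so_far = 10
Position 3 (value 1): max_ending_here = 1, max_so_far = 10
Position 4 (value 6): max_ending_here = 7, max_so_far = 10
Position 5 (value 4): max_ending_here = 11, max_so_far = 11

Maximum subarray: [1, 6, 4]
Maximum sum: 11

The maximum subarray is [1, 6, 4] with sum 11. This subarray runs from index 3 to index 5.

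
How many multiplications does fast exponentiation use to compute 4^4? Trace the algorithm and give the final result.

Computing 4^4 by squaring (build up from 4^1; each line after the first costs one multiplication):

4^1 = 4
4^2 = (4^1)^2 = 4^2 = 16
4^4 = (4^2)^2 = 16^2 = 256

Result: 256
Multiplications needed: 2 (2 lines after 4^1)

4^4 = 256. Using exponentiation by squaring, this requires 2 multiplications. The key idea: if the exponent is even, square the half-power; if odd, multiply by the base once.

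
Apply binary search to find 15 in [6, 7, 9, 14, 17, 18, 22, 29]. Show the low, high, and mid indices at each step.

Binary search for 15 in [6, 7, 9, 14, 17, 18, 22, 29]:

lo=0, hi=7, mid=3, arr[mid]=14 -> 14 < 15, search right half
lo=4, hi=7, mid=5, arr[mid]=18 -> 18 > 15, search left half
lo=4, hi=4, mid=4, arr[mid]=17 -> 17 > 15, search left half
lo=4 > hi=3, target 15 not found

Binary search determines that 15 is not in the array after 3 comparisons. The search space was exhausted without finding the target.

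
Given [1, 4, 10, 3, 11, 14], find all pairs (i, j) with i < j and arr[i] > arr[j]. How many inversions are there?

Finding inversions in [1, 4, 10, 3, 11, 14]:

(1, 3): arr[1]=4 > arr[3]=3
(2, 3): arr[2]=10 > arr[3]=3

Total inversions: 2

The array has 2 inversion(s): (1,3), (2,3). Each pair (i,j) satisfies i < j and arr[i] > arr[j].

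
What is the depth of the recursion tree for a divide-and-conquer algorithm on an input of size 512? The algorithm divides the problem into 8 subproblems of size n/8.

For divide and conquer with division factor 8:

Problem sizes at each level:
Level 0: 512
Level 1: 64
Level 2: 8
Level 3: 1

The root is level 0 and the size-1 base case is level 3 (the tree spans levels 0 through 3, i.e. 4 levels counting the root), so the depth is the number of divisions: log_8(512) = 3

The recursion tree depth is log_8(512) = 3. At each level, the problem size is divided by 8, so it takes 3 divisions to reduce to a base case of size 1. The algorithm makes 8 recursive calls at each level.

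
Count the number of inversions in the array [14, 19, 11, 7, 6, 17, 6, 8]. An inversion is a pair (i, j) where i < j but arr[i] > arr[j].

Finding inversions in [14, 19, 11, 7, 6, 17, 6, 8]:

(0, 2): arr[0]=14 > arr[2]=11
(0, 3): arr[0]=14 > arr[3]=7
(0, 4): arr[0]=14 > arr[4]=6
(0, 6): arr[0]=14 > arr[6]=6
(0, 7): arr[0]=14 > arr[7]=8
(1, 2): arr[1]=19 > arr[2]=11
(1, 3): arr[1]=19 > arr[3]=7
(1, 4): arr[1]=19 > arr[4]=6
(1, 5): arr[1]=19 > arr[5]=17
(1, 6): arr[1]=19 > arr[6]=6
(1, 7): arr[1]=19 > arr[7]=8
(2, 3): arr[2]=11 > arr[3]=7
(2, 4): arr[2]=11 > arr[4]=6
(2, 6): arr[2]=11 > arr[6]=6
(2, 7): arr[2]=11 > arr[7]=8
(3, 4): arr[3]=7 > arr[4]=6
(3, 6): arr[3]=7 > arr[6]=6
(5, 6): arr[5]=17 > arr[6]=6
(5, 7): arr[5]=17 > arr[7]=8

Total inversions: 19

The array has 19 inversion(s): (0,2), (0,3), (0,4), (0,6), (0,7), (1,2), (1,3), (1,4), (1,5), (1,6), (1,7), (2,3), (2,4), (2,6), (2,7), (3,4), (3,6), (5,6), (5,7). Each pair (i,j) satisfies i < j and arr[i] > arr[j].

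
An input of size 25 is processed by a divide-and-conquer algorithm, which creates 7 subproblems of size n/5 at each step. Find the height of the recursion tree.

For divide and conquer with division factor 5:

Problem sizes at each level:
Level 0: 25
Level 1: 5
Level 2: 1

The root is level 0 and the size-1 base case is level 2 (the tree spans levels 0 through 2, i.e. 3 levels counting the root), so the depth is the number of divisions: log_5(25) = 2

The recursion tree depth is log_5(25) = 2. At each level, the problem size is divided by 5, so it takes 2 divisions to reduce to a base case of size 1. The algorithm makes 7 recursive calls at each level.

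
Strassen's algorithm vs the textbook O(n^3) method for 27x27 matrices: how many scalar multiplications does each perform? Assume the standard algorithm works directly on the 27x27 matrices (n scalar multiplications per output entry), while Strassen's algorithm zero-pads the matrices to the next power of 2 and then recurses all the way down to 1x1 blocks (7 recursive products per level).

Matrix multiplication for 27x27 matrices:

Strassen's algorithm requires power-of-2 dimensions. Pad 27x27 to 32x32 (next power of 2).

Standard algorithm: 27^3 = 19683 multiplications
Strassen's algorithm: 7^(log2(32)) = 7^5 = 16807 multiplications
Savings: 19683 - 16807 = 2876 multiplications

Standard: 19683 multiplications (27^3). Strassen: 16807 multiplications (7^5, after padding to 32x32). Strassen reduces 8 recursive multiplications to 7 at each level.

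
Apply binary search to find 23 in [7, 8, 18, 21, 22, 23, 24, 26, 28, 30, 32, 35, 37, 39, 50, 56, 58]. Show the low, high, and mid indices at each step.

Binary search for 23 in [7, 8, 18, 21, 22, 23, 24, 26, 28, 30, 32, 35, 37, 39, 50, 56, 58]:

lo=0, hi=16, mid=8, arr[mid]=28 -> 28 > 23, search left half
lo=0, hi=7, mid=3, arr[mid]=21 -> 21 < 23, search right half
lo=4, hi=7, mid=5, arr[mid]=23 -> Found target at index 5!

Binary search finds 23 at index 5 after 3 comparisons. The search repeatedly halves the search space by comparing with the middle element.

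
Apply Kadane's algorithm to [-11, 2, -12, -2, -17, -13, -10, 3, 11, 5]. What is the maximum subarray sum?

Using Kadane's algorithm on [-11, 2, -12, -2, -17, -13, -10, 3, 11, 5]:

Scanning through the array:
Position 1 (value 2): max_ending_here = 2, max_so_far = 2
Position 2 (value -12): max_ending_here = -10, max_so_far = 2
Position 3 (value -2): max_ending_here = -2, max_so_far = 2
Position 4 (value -17): max_ending_here = -17, max_so_far = 2
Position 5 (value -13): max_ending_here = -13, max_so_far = 2
Position 6 (value -10): max_ending_here = -10, max_so_far = 2
Position 7 (value 3): max_ending_here = 3, max_so_far = 3
Position 8 (value 11): max_ending_here = 14, max_so_far = 14
Position 9 (value 5): max_ending_here = 19, max_so_far = 19

Maximum subarray: [3, 11, 5]
Maximum sum: 19

The maximum subarray is [3, 11, 5] with sum 19. This subarray runs from index 7 to index 9.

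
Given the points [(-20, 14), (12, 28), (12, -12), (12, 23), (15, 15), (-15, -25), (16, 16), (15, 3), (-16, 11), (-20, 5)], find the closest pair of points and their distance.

Computing all pairwise distances among 10 points:

d((-20, 14), (12, 28)) = 34.9285
d((-20, 14), (12, -12)) = 41.2311
d((-20, 14), (12, 23)) = 33.2415
d((-20, 14), (15, 15)) = 35.0143
d((-20, 14), (-15, -25)) = 39.3192
d((-20, 14), (16, 16)) = 36.0555
d((-20, 14), (15, 3)) = 36.6879
d((-20, 14), (-16, 11)) = 5.0
d((-20, 14), (-20, 5)) = 9.0
d((12, 28), (12, -12)) = 40.0
d((12, 28), (12, 23)) = 5.0
d((12, 28), (15, 15)) = 13.3417
d((12, 28), (-15, -25)) = 59.4811
d((12, 28), (16, 16)) = 12.6491
d((12, 28), (15, 3)) = 25.1794
d((12, 28), (-16, 11)) = 32.7567
d((12, 28), (-20, 5)) = 39.4081
d((12, -12), (12, 23)) = 35.0
d((12, -12), (15, 15)) = 27.1662
d((12, -12), (-15, -25)) = 29.9666
d((12, -12), (16, 16)) = 28.2843
d((12, -12), (15, 3)) = 15.2971
d((12, -12), (-16, 11)) = 36.2353
d((12, -12), (-20, 5)) = 36.2353
d((12, 23), (15, 15)) = 8.544
d((12, 23), (-15, -25)) = 55.0727
d((12, 23), (16, 16)) = 8.0623
d((12, 23), (15, 3)) = 20.2237
d((12, 23), (-16, 11)) = 30.4631
d((12, 23), (-20, 5)) = 36.7151
d((15, 15), (-15, -25)) = 50.0
d((15, 15), (16, 16)) = 1.4142 <-- minimum
d((15, 15), (15, 3)) = 12.0
d((15, 15), (-16, 11)) = 31.257
d((15, 15), (-20, 5)) = 36.4005
d((-15, -25), (16, 16)) = 51.4004
d((-15, -25), (15, 3)) = 41.0366
d((-15, -25), (-16, 11)) = 36.0139
d((-15, -25), (-20, 5)) = 30.4138
d((16, 16), (15, 3)) = 13.0384
d((16, 16), (-16, 11)) = 32.3883
d((16, 16), (-20, 5)) = 37.6431
d((15, 3), (-16, 11)) = 32.0156
d((15, 3), (-20, 5)) = 35.0571
d((-16, 11), (-20, 5)) = 7.2111

Closest pair: (15, 15) and (16, 16) with distance 1.4142

The closest pair is (15, 15) and (16, 16) with Euclidean distance 1.4142. For 10 points, brute-force pairwise comparison is shown above. For large n, the divide-and-conquer algorithm (sort by x, recurse on halves, check the dividing strip) achieves O(n log n).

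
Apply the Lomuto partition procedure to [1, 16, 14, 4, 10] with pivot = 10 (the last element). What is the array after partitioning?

Lomuto partition with pivot = 10:

Initial array: [1, 16, 14, 4, 10]

arr[0]=1 <= 10: swap with position 0, array becomes [1, 16, 14, 4, 10]
arr[1]=16 > 10: no swap
arr[2]=14 > 10: no swap
arr[3]=4 <= 10: swap with position 1, array becomes [1, 4, 14, 16, 10]

Place pivot at position 2: [1, 4, 10, 16, 14]
Pivot position: 2

After partitioning with pivot 10, the array becomes [1, 4, 10, 16, 14]. The pivot is placed at index 2. All elements to the left of the pivot are <= 10, and all elements to the right are > 10.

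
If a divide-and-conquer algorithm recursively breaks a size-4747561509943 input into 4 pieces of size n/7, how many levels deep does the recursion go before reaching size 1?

For divide and conquer with division factor 7:

Problem sizes at each level:
Level 0: 4747561509943
Level 1: 678223072849
Level 2: 96889010407
Level 3: 13841287201
Level 4: 1977326743
Level 5: 282475249
Level 6: 40353607
Level 7: 5764801
Level 8: 823543
Level 9: 117649
Level 10: 16807
Level 11: 2401
Level 12: 343
Level 13: 49
Level 14: 7
Level 15: 1

The root is level 0 and the size-1 base case is level 15 (the tree spans levels 0 through 15, i.e. 16 levels counting the root), so the depth is the number of divisions: log_7(4747561509943) = 15

The recursion tree depth is log_7(4747561509943) = 15. At each level, the problem size is divided by 7, so it takes 15 divisions to reduce to a base case of size 1. The algorithm makes 4 recursive calls at each level.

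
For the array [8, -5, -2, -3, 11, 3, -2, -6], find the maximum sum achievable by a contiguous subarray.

Using Kadane's algorithm on [8, -5, -2, -3, 11, 3, -2, -6]:

Scanning through the array:
Position 1 (value -5): max_ending_here = 3, max_so_far = 8
Position 2 (value -2): max_ending_here = 1, max_so_far = 8
Position 3 (value -3): max_ending_here = -2, max_so_far = 8
Position 4 (value 11): max_ending_here = 11, max_so_far = 11
Position 5 (value 3): max_ending_here = 14, max_so_far = 14
Position 6 (value -2): max_ending_here = 12, max_so_far = 14
Position 7 (value -6): max_ending_here = 6, max_so_far = 14

Maximum subarray: [11, 3]
Maximum sum: 14

The maximum subarray is [11, 3] with sum 14. This subarray runs from index 4 to index 5.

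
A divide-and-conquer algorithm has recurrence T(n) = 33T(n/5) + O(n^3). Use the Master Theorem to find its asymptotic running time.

Master Theorem for T(n) = 33T(n/5) + O(n^3):

a = 33, b = 5, c = 3
log_b(a) = log_5(33) = 2.1725

Case 3: c = 3 > log_5(33) = 2.1725
T(n) = O(n^3) = O(n^3)

For T(n) = 33T(n/5) + O(n^3): log_5(33) = 2.1725. This is Case 3 of the Master Theorem (c > log_b(a), work dominated by root), giving O(n^3).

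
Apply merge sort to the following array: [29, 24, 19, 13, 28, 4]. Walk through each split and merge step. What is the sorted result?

Merge sort trace:

Split: [29, 24, 19, 13, 28, 4] -> [29, 24, 19] and [13, 28, 4]
  Split: [29, 24, 19] -> [29] and [24, 19]
    Split: [24, 19] -> [24] and [19]
    Merge: [24] + [19] -> [19, 24]
  Merge: [29] + [19, 24] -> [19, 24, 29]
  Split: [13, 28, 4] -> [13] and [28, 4]
    Split: [28, 4] -> [28] and [4]
    Merge: [28] + [4] -> [4, 28]
  Merge: [13] + [4, 28] -> [4, 13, 28]
Merge: [19, 24, 29] + [4, 13, 28] -> [4, 13, 19, 24, 28, 29]

Final sorted array: [4, 13, 19, 24, 28, 29]

The merge sort proceeds by recursively splitting the array and merging sorted halves.
After all merges, the sorted array is [4, 13, 19, 24, 28, 29].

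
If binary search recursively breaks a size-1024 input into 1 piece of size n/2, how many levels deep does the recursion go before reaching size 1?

For divide and conquer with division factor 2:

Problem sizes at each level:
Level 0: 1024
Level 1: 512
Level 2: 256
Level 3: 128
Level 4: 64
Level 5: 32
Level 6: 16
Level 7: 8
Level 8: 4
Level 9: 2
Level 10: 1

The root is level 0 and the size-1 base case is level 10 (the tree spans levels 0 through 10, i.e. 11 levels counting the root), so the depth is the number of divisions: log_2(1024) = 10

The recursion tree depth is log_2(1024) = 10. At each level, the problem size is divided by 2, so it takes 10 divisions to reduce to a base case of size 1. The algorithm makes 1 recursive call at each level.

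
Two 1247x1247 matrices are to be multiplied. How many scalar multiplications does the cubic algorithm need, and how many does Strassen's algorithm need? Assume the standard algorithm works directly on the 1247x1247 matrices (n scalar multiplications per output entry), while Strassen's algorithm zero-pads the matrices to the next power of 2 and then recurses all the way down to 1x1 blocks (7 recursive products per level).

Matrix multiplication for 1247x1247 matrices:

Strassen's algorithm requires power-of-2 dimensions. Pad 1247x1247 to 2048x2048 (next power of 2).

Standard algorithm: 1247^3 = 1939096223 multiplications
Strassen's algorithm: 7^(log2(2048)) = 7^11 = 1977326743 multiplications
Difference: 1939096223 - 1977326743 = -38230520 (Strassen uses MORE here due to padding overhead — for small or just-over-power-of-2 n, padding can outweigh the per-level savings)

Standard: 1939096223 multiplications (1247^3). Strassen: 1977326743 multiplications (7^11, after padding to 2048x2048). Strassen reduces 8 recursive multiplications to 7 at each level.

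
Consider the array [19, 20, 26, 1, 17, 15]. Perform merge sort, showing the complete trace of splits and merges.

Merge sort trace:

Split: [19, 20, 26, 1, 17, 15] -> [19, 20, 26] and [1, 17, 15]
  Split: [19, 20, 26] -> [19] and [20, 26]
    Split: [20, 26] -> [20] and [26]
    Merge: [20] + [26] -> [20, 26]
  Merge: [19] + [20, 26] -> [19, 20, 26]
  Split: [1, 17, 15] -> [1] and [17, 15]
    Split: [17, 15] -> [17] and [15]
    Merge: [17] + [15] -> [15, 17]
  Merge: [1] + [15, 17] -> [1, 15, 17]
Merge: [19, 20, 26] + [1, 15, 17] -> [1, 15, 17, 19, 20, 26]

Final sorted array: [1, 15, 17, 19, 20, 26]

The merge sort proceeds by recursively splitting the array and merging sorted halves.
After all merges, the sorted array is [1, 15, 17, 19, 20, 26].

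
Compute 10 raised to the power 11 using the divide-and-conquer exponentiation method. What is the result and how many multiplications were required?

Computing 10^11 by squaring (build up from 10^1; each line after the first costs one multiplication):

10^1 = 10
10^2 = (10^1)^2 = 10^2 = 100
10^4 = (10^2)^2 = 100^2 = 10000
10^5 = 10 * 10^4 = 10 * 10000 = 100000
10^10 = (10^5)^2 = 100000^2 = 10000000000
10^11 = 10 * 10^10 = 10 * 10000000000 = 100000000000

Result: 100000000000
Multiplications needed: 5 (5 lines after 10^1)

10^11 = 100000000000. Using exponentiation by squaring, this requires 5 multiplications. The key idea: if the exponent is even, square the half-power; if odd, multiply by the base once.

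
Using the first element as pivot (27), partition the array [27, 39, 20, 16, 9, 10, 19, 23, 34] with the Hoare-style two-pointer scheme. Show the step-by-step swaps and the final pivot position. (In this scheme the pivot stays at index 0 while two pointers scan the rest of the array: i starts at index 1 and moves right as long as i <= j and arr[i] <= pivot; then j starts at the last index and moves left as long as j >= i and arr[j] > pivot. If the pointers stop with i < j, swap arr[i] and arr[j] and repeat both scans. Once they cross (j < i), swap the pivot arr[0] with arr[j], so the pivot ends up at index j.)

Hoare-style two-pointer partition with pivot = 27:

Initial array: [27, 39, 20, 16, 9, 10, 19, 23, 34]

Pointers start at i = 1, j = 8.
i stops at index 1 (arr[1]=39 > 27), j stops at index 7 (arr[7]=23 <= 27): swap arr[1] and arr[7], array becomes [27, 23, 20, 16, 9, 10, 19, 39, 34]
i ends at 7, j ends at 6: the pointers have crossed (j < i), so scanning stops.

Swap pivot arr[0] with arr[6] to place pivot at position 6: [19, 23, 20, 16, 9, 10, 27, 39, 34]
Pivot position: 6

After partitioning with pivot 27, the array becomes [19, 23, 20, 16, 9, 10, 27, 39, 34]. The pivot is placed at index 6. All elements to the left of the pivot are <= 27, and all elements to the right are > 27.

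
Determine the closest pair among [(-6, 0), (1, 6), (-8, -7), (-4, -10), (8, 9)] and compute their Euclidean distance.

Computing all pairwise distances among 5 points:

d((-6, 0), (1, 6)) = 9.2195
d((-6, 0), (-8, -7)) = 7.2801
d((-6, 0), (-4, -10)) = 10.198
d((-6, 0), (8, 9)) = 16.6433
d((1, 6), (-8, -7)) = 15.8114
d((1, 6), (-4, -10)) = 16.7631
d((1, 6), (8, 9)) = 7.6158
d((-8, -7), (-4, -10)) = 5.0 <-- minimum
d((-8, -7), (8, 9)) = 22.6274
d((-4, -10), (8, 9)) = 22.4722

Closest pair: (-8, -7) and (-4, -10) with distance 5.0

The closest pair is (-8, -7) and (-4, -10) with Euclidean distance 5.0. For 5 points, brute-force pairwise comparison is shown above. For large n, the divide-and-conquer algorithm (sort by x, recurse on halves, check the dividing strip) achieves O(n log n).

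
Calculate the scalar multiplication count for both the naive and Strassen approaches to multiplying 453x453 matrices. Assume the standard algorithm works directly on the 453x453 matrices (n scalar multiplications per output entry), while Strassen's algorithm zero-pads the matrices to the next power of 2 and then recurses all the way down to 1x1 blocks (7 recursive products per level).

Matrix multiplication for 453x453 matrices:

Strassen's algorithm requires power-of-2 dimensions. Pad 453x453 to 512x512 (next power of 2).

Standard algorithm: 453^3 = 92959677 multiplications
Strassen's algorithm: 7^(log2(512)) = 7^9 = 40353607 multiplications
Savings: 92959677 - 40353607 = 52606070 multiplications

Standard: 92959677 multiplications (453^3). Strassen: 40353607 multiplications (7^9, after padding to 512x512). Strassen reduces 8 recursive multiplications to 7 at each level.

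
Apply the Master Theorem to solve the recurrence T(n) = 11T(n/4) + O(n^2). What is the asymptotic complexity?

Master Theorem for T(n) = 11T(n/4) + O(n^2):

a = 11, b = 4, c = 2
log_b(a) = log_4(11) = 1.7297

Case 3: c = 2 > log_4(11) = 1.7297
T(n) = O(n^2) = O(n^2)

For T(n) = 11T(n/4) + O(n^2): log_4(11) = 1.7297. This is Case 3 of the Master Theorem (c > log_b(a), work dominated by root), giving O(n^2).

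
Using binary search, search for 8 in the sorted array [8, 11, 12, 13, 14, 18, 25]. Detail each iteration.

Binary search for 8 in [8, 11, 12, 13, 14, 18, 25]:

lo=0, hi=6, mid=3, arr[mid]=13 -> 13 > 8, search left half
lo=0, hi=2, mid=1, arr[mid]=11 -> 11 > 8, search left half
lo=0, hi=0, mid=0, arr[mid]=8 -> Found target at index 0!

Binary search finds 8 at index 0 after 3 comparisons. The search repeatedly halves the search space by comparing with the middle element.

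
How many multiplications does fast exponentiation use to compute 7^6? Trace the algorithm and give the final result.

Computing 7^6 by squaring (build up from 7^1; each line after the first costs one multiplication):

7^1 = 7
7^2 = (7^1)^2 = 7^2 = 49
7^3 = 7 * 7^2 = 7 * 49 = 343
7^6 = (7^3)^2 = 343^2 = 117649

Result: 117649
Multiplications needed: 3 (3 lines after 7^1)

7^6 = 117649. Using exponentiation by squaring, this requires 3 multiplications. The key idea: if the exponent is even, square the half-power; if odd, multiply by the base once.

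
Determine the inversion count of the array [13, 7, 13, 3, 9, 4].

Finding inversions in [13, 7, 13, 3, 9, 4]:

(0, 1): arr[0]=13 > arr[1]=7
(0, 3): arr[0]=13 > arr[3]=3
(0, 4): arr[0]=13 > arr[4]=9
(0, 5): arr[0]=13 > arr[5]=4
(1, 3): arr[1]=7 > arr[3]=3
(1, 5): arr[1]=7 > arr[5]=4
(2, 3): arr[2]=13 > arr[3]=3
(2, 4): arr[2]=13 > arr[4]=9
(2, 5): arr[2]=13 > arr[5]=4
(4, 5): arr[4]=9 > arr[5]=4

Total inversions: 10

The array has 10 inversion(s): (0,1), (0,3), (0,4), (0,5), (1,3), (1,5), (2,3), (2,4), (2,5), (4,5). Each pair (i,j) satisfies i < j and arr[i] > arr[j].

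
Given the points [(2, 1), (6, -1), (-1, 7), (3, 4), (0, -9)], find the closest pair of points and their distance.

Computing all pairwise distances among 5 points:

d((2, 1), (6, -1)) = 4.4721
d((2, 1), (-1, 7)) = 6.7082
d((2, 1), (3, 4)) = 3.1623 <-- minimum
d((2, 1), (0, -9)) = 10.198
d((6, -1), (-1, 7)) = 10.6301
d((6, -1), (3, 4)) = 5.831
d((6, -1), (0, -9)) = 10.0
d((-1, 7), (3, 4)) = 5.0
d((-1, 7), (0, -9)) = 16.0312
d((3, 4), (0, -9)) = 13.3417

Closest pair: (2, 1) and (3, 4) with distance 3.1623

The closest pair is (2, 1) and (3, 4) with Euclidean distance 3.1623. For 5 points, brute-force pairwise comparison is shown above. For large n, the divide-and-conquer algorithm (sort by x, recurse on halves, check the dividing strip) achieves O(n log n).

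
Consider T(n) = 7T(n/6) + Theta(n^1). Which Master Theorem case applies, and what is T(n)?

Master Theorem for T(n) = 7T(n/6) + O(n^1):

a = 7, b = 6, c = 1
log_b(a) = log_6(7) = 1.0860

Case 1: c = 1 < log_6(7) = 1.0860
T(n) = O(n^(log_6 7))

For T(n) = 7T(n/6) + O(n^1): log_6(7) = 1.0860. This is Case 1 of the Master Theorem (c < log_b(a), work dominated by leaves), giving O(n^(log_6 7)).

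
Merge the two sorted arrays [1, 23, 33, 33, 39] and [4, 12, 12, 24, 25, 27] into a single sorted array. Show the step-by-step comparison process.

Merging process:

Compare 1 vs 4: take 1 from left. Merged: [1]
Compare 23 vs 4: take 4 from right. Merged: [1, 4]
Compare 23 vs 12: take 12 from right. Merged: [1, 4, 12]
Compare 23 vs 12: take 12 from right. Merged: [1, 4, 12, 12]
Compare 23 vs 24: take 23 from left. Merged: [1, 4, 12, 12, 23]
Compare 33 vs 24: take 24 from right. Merged: [1, 4, 12, 12, 23, 24]
Compare 33 vs 25: take 25 from right. Merged: [1, 4, 12, 12, 23, 24, 25]
Compare 33 vs 27: take 27 from right. Merged: [1, 4, 12, 12, 23, 24, 25, 27]
Append remaining from left: [33, 33, 39]. Merged: [1, 4, 12, 12, 23, 24, 25, 27, 33, 33, 39]

Final merged array: [1, 4, 12, 12, 23, 24, 25, 27, 33, 33, 39]
Total comparisons: 8

The merged array is [1, 4, 12, 12, 23, 24, 25, 27, 33, 33, 39], requiring 8 comparisons. The merge step runs in O(n) time where n is the total number of elements.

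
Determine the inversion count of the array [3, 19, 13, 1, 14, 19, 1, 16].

Finding inversions in [3, 19, 13, 1, 14, 19, 1, 16]:

(0, 3): arr[0]=3 > arr[3]=1
(0, 6): arr[0]=3 > arr[6]=1
(1, 2): arr[1]=19 > arr[2]=13
(1, 3): arr[1]=19 > arr[3]=1
(1, 4): arr[1]=19 > arr[4]=14
(1, 6): arr[1]=19 > arr[6]=1
(1, 7): arr[1]=19 > arr[7]=16
(2, 3): arr[2]=13 > arr[3]=1
(2, 6): arr[2]=13 > arr[6]=1
(4, 6): arr[4]=14 > arr[6]=1
(5, 6): arr[5]=19 > arr[6]=1
(5, 7): arr[5]=19 > arr[7]=16

Total inversions: 12

The array has 12 inversion(s): (0,3), (0,6), (1,2), (1,3), (1,4), (1,6), (1,7), (2,3), (2,6), (4,6), (5,6), (5,7). Each pair (i,j) satisfies i < j and arr[i] > arr[j].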